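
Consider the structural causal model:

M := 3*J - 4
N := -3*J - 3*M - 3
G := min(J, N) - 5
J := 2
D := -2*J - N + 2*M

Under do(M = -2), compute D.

-5

do(M=-2) replaces the equation M := 3*J - 4 with the constant M = -2.
N = -3*J - 3*M - 3  [with J=2, M=-2]  = -3
D = -2*J - N + 2*M  [with J=2, N=-3, M=-2]  = -5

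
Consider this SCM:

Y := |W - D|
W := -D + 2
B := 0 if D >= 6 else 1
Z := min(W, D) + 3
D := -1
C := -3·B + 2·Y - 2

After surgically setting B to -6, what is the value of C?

24

Under do(B=-6), the mechanism B := 0 if D >= 6 else 1 is discarded; B is fixed at -6.
W = -D + 2  [with D=-1]  = 3
Y = |W - D|  [with W=3, D=-1]  = 4
C = -3·B + 2·Y - 2  [with B=-6, Y=4]  = 24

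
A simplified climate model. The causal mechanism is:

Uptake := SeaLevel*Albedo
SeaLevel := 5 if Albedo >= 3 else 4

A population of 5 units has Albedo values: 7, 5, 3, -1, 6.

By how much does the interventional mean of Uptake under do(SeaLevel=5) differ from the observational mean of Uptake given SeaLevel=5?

-6.25

Under do(SeaLevel=5), SeaLevel's equation is replaced by SeaLevel=5 for every unit. Per-unit Uptake: 35, 25, 15, -5, 30. Mean = 20.
Conditioning on SeaLevel=5 selects the 4 unit(s) with Albedo ∈ {7, 5, 3, 6}. Their Uptake values: 35, 25, 15, 30. Mean = 26.25.
Difference = 20 − 26.25 = -6.25.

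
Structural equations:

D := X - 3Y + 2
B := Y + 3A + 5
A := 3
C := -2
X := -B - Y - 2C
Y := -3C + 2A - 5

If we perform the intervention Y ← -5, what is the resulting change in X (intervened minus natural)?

do(Y=-5) replaces the equation Y := -3C + 2A - 5 with the constant Y = -5.
B = Y + 3A + 5  [with Y=-5, A=3]  = 9
X = -B - Y - 2C  [with B=9, Y=-5, C=-2]  = 0
Without intervention: Y = -3C + 2A - 5  [with C=-2, A=3]  = 7; B = Y + 3A + 5  [with Y=7, A=3]  = 21; X = -B - Y - 2C  [with B=21, Y=7, C=-2]  = -24.
Change = 0 − (-24) = 24.

24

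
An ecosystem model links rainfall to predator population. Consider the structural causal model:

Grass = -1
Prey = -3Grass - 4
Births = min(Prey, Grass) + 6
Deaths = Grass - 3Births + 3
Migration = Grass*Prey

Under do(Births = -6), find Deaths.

The intervention breaks the incoming arrows to Births: Births = min(Prey, Grass) + 6 no longer applies, and Births = -6.
Deaths = Grass - 3Births + 3  [with Grass=-1, Births=-6]  = 20

20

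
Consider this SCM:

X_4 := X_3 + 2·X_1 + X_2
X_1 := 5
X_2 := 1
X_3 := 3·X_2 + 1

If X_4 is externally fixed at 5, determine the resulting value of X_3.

4

Under do(X_4=5), the mechanism X_4 := X_3 + 2·X_1 + X_2 is discarded; X_4 is fixed at 5.
Since X_3 is not a descendant of the intervened variable, it is unaffected.
X_3 = 3·X_2 + 1  [with X_2=1]  = 4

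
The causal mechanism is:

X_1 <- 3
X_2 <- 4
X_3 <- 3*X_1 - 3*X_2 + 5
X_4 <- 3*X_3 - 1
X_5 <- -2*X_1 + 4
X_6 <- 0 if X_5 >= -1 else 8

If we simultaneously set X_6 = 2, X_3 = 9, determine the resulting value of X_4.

26

Under do(X_6 = 2, X_3 = 9), each intervened variable's structural equation is replaced by its fixed value.
X_4 = 3*X_3 - 1  [with X_3=9]  = 26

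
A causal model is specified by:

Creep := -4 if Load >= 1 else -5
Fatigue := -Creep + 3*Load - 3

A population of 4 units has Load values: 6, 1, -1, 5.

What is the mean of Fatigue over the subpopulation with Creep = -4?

E[Fatigue|Creep=-4] averages over only the 3 units with Creep=-4 (Load = 6, 1, 5): Fatigue = 19, 4, 16, mean 13.

13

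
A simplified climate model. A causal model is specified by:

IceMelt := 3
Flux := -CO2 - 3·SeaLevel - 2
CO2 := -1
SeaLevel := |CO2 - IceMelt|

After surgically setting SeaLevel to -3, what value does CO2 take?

-1

Under do(SeaLevel=-3), the mechanism SeaLevel := |CO2 - IceMelt| is discarded; SeaLevel is fixed at -3.
CO2 is not downstream of the intervention, so its value is determined by the original equations.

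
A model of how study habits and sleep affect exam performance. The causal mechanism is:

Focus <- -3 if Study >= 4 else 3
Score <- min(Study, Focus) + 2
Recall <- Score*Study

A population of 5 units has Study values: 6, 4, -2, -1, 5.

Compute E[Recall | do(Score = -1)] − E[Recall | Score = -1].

do(Score=-1) breaks Score's dependence on Study. With Score=-1 fixed, Recall across the units is -6, -4, 2, 1, -5, mean -2.4.
Observing Score=-1 restricts to units where Score's equation naturally yields -1: Study ∈ {6, 4, 5}. In that subpopulation Recall = -6, -4, -5, mean -5.
Difference = -2.4 − (-5) = 2.6.

2.6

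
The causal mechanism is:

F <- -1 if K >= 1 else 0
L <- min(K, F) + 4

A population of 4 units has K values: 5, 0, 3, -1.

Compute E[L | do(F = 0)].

3.75

The intervention sets F=0 in all 4 units regardless of K. Recomputing L per unit gives 4, 4, 4, 3; average 3.75.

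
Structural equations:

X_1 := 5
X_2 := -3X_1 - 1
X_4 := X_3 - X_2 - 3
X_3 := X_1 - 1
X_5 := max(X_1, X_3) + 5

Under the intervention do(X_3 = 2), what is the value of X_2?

-16

Under do(X_3=2), the mechanism X_3 := X_1 - 1 is discarded; X_3 is fixed at 2.
Since X_2 is not a descendant of the intervened variable, it is unaffected.
X_2 = -3X_1 - 1  [with X_1=5]  = -16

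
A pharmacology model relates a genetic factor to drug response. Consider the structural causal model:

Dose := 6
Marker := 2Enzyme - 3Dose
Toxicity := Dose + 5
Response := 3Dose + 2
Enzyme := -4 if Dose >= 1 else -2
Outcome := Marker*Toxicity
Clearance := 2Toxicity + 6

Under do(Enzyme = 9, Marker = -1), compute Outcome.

-11

Under do(Enzyme = 9, Marker = -1), each intervened variable's structural equation is replaced by its fixed value.
Toxicity = Dose + 5  [with Dose=6]  = 11
Outcome = Marker*Toxicity  [with Marker=-1, Toxicity=11]  = -11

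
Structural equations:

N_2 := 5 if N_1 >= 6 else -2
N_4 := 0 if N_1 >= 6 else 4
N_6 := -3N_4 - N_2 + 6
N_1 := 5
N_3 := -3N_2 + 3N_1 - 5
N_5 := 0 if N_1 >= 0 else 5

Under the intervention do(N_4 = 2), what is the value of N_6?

Under do(N_4=2), the mechanism N_4 := 0 if N_1 >= 6 else 4 is discarded; N_4 is fixed at 2.
N_2 = 5 if N_1 >= 6 else -2  [with N_1=5]  = -2
N_6 = -3N_4 - N_2 + 6  [with N_4=2, N_2=-2]  = 2

2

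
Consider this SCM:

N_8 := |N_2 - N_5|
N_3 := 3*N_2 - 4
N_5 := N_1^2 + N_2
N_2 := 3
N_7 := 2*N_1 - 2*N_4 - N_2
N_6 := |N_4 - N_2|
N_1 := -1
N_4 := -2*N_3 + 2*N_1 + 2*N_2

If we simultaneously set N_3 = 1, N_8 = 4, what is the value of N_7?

-9

Under do(N_3 = 1, N_8 = 4), each intervened variable's structural equation is replaced by its fixed value.
N_4 = -2*N_3 + 2*N_1 + 2*N_2  [with N_3=1, N_1=-1, N_2=3]  = 2
N_7 = 2*N_1 - 2*N_4 - N_2  [with N_1=-1, N_4=2, N_2=3]  = -9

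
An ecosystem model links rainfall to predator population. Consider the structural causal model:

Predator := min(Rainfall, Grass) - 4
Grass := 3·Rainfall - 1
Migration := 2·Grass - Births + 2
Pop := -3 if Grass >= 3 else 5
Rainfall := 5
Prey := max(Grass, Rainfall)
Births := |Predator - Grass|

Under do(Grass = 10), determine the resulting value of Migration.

13

Under do(Grass=10), the mechanism Grass := 3·Rainfall - 1 is discarded; Grass is fixed at 10.
Predator = min(Rainfall, Grass) - 4  [with Rainfall=5, Grass=10]  = 1
Births = |Predator - Grass|  [with Predator=1, Grass=10]  = 9
Migration = 2·Grass - Births + 2  [with Grass=10, Births=9]  = 13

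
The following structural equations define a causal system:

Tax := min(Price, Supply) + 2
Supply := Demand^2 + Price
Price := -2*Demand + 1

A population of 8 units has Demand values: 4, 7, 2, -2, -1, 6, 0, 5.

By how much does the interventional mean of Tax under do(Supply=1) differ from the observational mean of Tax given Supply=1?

-4

Every unit gets Supply=1 under the intervention. Tax values become -5, -11, -1, 3, 3, -9, 3, -7; E[Tax|do(Supply=1)] = -3.
Observing Supply=1 restricts to units where Supply's equation naturally yields 1: Demand ∈ {2, 0}. In that subpopulation Tax = -1, 3, mean 1.
Difference = -3 − 1 = -4.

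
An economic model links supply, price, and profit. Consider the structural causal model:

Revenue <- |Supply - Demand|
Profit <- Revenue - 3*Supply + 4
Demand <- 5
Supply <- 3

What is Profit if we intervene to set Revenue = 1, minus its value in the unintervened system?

The intervention breaks the incoming arrows to Revenue: Revenue <- |Supply - Demand| no longer applies, and Revenue = 1.
Profit = Revenue - 3*Supply + 4  [with Revenue=1, Supply=3]  = -4
Without intervention: Revenue = |Supply - Demand|  [with Supply=3, Demand=5]  = 2; Profit = Revenue - 3*Supply + 4  [with Revenue=2, Supply=3]  = -3.
Change = -4 − (-3) = -1.

-1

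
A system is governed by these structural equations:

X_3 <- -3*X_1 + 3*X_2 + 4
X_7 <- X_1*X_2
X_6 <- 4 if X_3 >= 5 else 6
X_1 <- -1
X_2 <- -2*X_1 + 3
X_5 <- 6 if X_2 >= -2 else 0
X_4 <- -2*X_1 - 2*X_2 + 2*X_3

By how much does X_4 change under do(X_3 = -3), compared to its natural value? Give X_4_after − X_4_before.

The intervention breaks the incoming arrows to X_3: X_3 <- -3*X_1 + 3*X_2 + 4 no longer applies, and X_3 = -3.
X_2 = -2*X_1 + 3  [with X_1=-1]  = 5
X_4 = -2*X_1 - 2*X_2 + 2*X_3  [with X_1=-1, X_2=5, X_3=-3]  = -14
Without intervention: X_2 = -2*X_1 + 3  [with X_1=-1]  = 5; X_3 = -3*X_1 + 3*X_2 + 4  [with X_1=-1, X_2=5]  = 22; X_4 = -2*X_1 - 2*X_2 + 2*X_3  [with X_1=-1, X_2=5, X_3=22]  = 36.
Change = -14 − 36 = -50.

-50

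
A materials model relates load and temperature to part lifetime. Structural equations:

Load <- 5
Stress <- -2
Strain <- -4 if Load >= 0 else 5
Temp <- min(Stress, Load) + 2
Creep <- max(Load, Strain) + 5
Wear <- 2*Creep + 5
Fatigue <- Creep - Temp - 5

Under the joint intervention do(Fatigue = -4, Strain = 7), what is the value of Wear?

29

Setting Fatigue = -4, Strain = 7 by intervention discards those variables' equations.
Creep = max(Load, Strain) + 5  [with Load=5, Strain=7]  = 12
Wear = 2*Creep + 5  [with Creep=12]  = 29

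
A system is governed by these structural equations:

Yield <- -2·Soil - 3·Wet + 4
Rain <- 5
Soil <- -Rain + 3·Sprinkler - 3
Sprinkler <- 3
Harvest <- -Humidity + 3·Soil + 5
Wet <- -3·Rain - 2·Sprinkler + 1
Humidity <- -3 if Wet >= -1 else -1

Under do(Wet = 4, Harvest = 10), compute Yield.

-10

The joint intervention fixes Wet = 4, Harvest = 10, removing each variable's own equation.
Soil = -Rain + 3·Sprinkler - 3  [with Rain=5, Sprinkler=3]  = 1
Yield = -2·Soil - 3·Wet + 4  [with Soil=1, Wet=4]  = -10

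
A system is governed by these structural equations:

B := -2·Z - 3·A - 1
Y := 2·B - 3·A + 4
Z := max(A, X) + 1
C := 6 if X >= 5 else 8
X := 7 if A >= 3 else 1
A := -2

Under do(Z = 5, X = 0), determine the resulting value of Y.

0

Setting Z = 5, X = 0 by intervention discards those variables' equations.
B = -2·Z - 3·A - 1  [with Z=5, A=-2]  = -5
Y = 2·B - 3·A + 4  [with B=-5, A=-2]  = 0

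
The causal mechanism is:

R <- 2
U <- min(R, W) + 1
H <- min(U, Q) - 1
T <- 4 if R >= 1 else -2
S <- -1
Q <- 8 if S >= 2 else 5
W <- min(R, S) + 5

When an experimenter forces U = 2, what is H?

Intervening sets U = 2 and removes its equation (U <- min(R, W) + 1).
Q = 8 if S >= 2 else 5  [with S=-1]  = 5
H = min(U, Q) - 1  [with U=2, Q=5]  = 1

1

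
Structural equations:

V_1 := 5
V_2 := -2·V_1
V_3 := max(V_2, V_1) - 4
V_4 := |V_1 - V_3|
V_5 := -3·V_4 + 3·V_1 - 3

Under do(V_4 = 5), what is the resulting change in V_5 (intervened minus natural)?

Intervening sets V_4 = 5 and removes its equation (V_4 := |V_1 - V_3|).
V_5 = -3·V_4 + 3·V_1 - 3  [with V_4=5, V_1=5]  = -3
Without intervention: V_2 = -2·V_1  [with V_1=5]  = -10; V_3 = max(V_2, V_1) - 4  [with V_2=-10, V_1=5]  = 1; V_4 = |V_1 - V_3|  [with V_1=5, V_3=1]  = 4; V_5 = -3·V_4 + 3·V_1 - 3  [with V_4=4, V_1=5]  = 0.
Change = -3 − 0 = -3.

-3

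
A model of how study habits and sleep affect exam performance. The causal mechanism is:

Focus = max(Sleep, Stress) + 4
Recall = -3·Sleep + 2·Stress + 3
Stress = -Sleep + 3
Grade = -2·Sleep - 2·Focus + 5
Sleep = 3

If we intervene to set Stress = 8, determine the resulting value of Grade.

do(Stress=8) replaces the equation Stress = -Sleep + 3 with the constant Stress = 8.
Focus = max(Sleep, Stress) + 4  [with Sleep=3, Stress=8]  = 12
Grade = -2·Sleep - 2·Focus + 5  [with Sleep=3, Focus=12]  = -25

-25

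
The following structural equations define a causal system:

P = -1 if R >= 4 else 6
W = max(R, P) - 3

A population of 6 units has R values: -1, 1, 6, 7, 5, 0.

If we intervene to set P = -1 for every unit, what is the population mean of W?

The intervention sets P=-1 in all 6 units regardless of R. Recomputing W per unit gives -4, -2, 3, 4, 2, -3; average 0.

0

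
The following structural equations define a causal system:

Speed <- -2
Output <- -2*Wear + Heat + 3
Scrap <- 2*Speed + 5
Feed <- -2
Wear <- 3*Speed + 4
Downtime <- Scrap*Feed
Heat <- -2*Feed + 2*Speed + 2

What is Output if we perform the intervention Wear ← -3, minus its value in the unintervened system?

Under do(Wear=-3), the mechanism Wear <- 3*Speed + 4 is discarded; Wear is fixed at -3.
Heat = -2*Feed + 2*Speed + 2  [with Feed=-2, Speed=-2]  = 2
Output = -2*Wear + Heat + 3  [with Wear=-3, Heat=2]  = 11
Without intervention: Heat = -2*Feed + 2*Speed + 2  [with Feed=-2, Speed=-2]  = 2; Wear = 3*Speed + 4  [with Speed=-2]  = -2; Output = -2*Wear + Heat + 3  [with Wear=-2, Heat=2]  = 9.
Change = 11 − 9 = 2.

2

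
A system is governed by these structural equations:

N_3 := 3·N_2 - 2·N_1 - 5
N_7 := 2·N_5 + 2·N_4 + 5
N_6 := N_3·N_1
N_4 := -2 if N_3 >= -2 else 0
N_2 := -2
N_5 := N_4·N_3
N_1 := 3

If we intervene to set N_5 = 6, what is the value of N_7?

Under do(N_5=6), the mechanism N_5 := N_4·N_3 is discarded; N_5 is fixed at 6.
N_3 = 3·N_2 - 2·N_1 - 5  [with N_2=-2, N_1=3]  = -17
N_4 = -2 if N_3 >= -2 else 0  [with N_3=-17]  = 0
N_7 = 2·N_5 + 2·N_4 + 5  [with N_5=6, N_4=0]  = 17

17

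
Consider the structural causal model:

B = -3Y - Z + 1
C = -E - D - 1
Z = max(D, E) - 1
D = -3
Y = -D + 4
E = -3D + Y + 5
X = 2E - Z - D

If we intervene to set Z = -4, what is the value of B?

-16

The intervention breaks the incoming arrows to Z: Z = max(D, E) - 1 no longer applies, and Z = -4.
Y = -D + 4  [with D=-3]  = 7
B = -3Y - Z + 1  [with Y=7, Z=-4]  = -16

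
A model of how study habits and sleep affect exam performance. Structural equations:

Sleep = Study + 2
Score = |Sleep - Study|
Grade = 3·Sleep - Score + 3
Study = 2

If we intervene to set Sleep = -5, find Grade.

Under do(Sleep=-5), the mechanism Sleep = Study + 2 is discarded; Sleep is fixed at -5.
Score = |Sleep - Study|  [with Sleep=-5, Study=2]  = 7
Grade = 3·Sleep - Score + 3  [with Sleep=-5, Score=7]  = -19

-19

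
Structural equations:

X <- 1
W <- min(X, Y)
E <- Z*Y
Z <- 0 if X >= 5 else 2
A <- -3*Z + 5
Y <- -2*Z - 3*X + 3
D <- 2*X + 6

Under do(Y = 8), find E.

The intervention breaks the incoming arrows to Y: Y <- -2*Z - 3*X + 3 no longer applies, and Y = 8.
Z = 0 if X >= 5 else 2  [with X=1]  = 2
E = Z*Y  [with Z=2, Y=8]  = 16

16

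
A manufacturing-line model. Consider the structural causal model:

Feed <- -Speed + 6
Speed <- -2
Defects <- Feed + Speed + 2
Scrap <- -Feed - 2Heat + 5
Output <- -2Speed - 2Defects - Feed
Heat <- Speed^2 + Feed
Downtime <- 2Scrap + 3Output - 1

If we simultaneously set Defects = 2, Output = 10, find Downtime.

Setting Defects = 2, Output = 10 by intervention discards those variables' equations.
Feed = -Speed + 6  [with Speed=-2]  = 8
Heat = Speed^2 + Feed  [with Speed=-2, Feed=8]  = 12
Scrap = -Feed - 2Heat + 5  [with Feed=8, Heat=12]  = -27
Downtime = 2Scrap + 3Output - 1  [with Scrap=-27, Output=10]  = -25

-25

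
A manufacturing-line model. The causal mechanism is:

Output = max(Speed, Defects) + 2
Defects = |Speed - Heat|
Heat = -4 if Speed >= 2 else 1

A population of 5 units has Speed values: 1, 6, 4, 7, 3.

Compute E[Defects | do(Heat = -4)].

8.2

Under do(Heat=-4), Heat's equation is replaced by Heat=-4 for every unit. Per-unit Defects: 5, 10, 8, 11, 7. Mean = 8.2.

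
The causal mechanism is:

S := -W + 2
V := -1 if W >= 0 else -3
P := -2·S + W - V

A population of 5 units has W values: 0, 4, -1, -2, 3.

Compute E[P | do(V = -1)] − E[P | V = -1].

do(V=-1) breaks V's dependence on W. With V=-1 fixed, P across the units is -3, 9, -6, -9, 6, mean -0.6.
Observing V=-1 restricts to units where V's equation naturally yields -1: W ∈ {0, 4, 3}. In that subpopulation P = -3, 9, 6, mean 4.
Difference = -0.6 − 4 = -4.6.

-4.6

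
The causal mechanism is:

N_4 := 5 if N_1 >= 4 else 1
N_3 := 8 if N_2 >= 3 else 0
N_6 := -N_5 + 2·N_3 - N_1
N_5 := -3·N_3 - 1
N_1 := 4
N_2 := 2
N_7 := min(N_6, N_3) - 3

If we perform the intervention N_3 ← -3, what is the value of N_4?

The intervention breaks the incoming arrows to N_3: N_3 := 8 if N_2 >= 3 else 0 no longer applies, and N_3 = -3.
N_4 is not downstream of the intervention, so its value is determined by the original equations.
N_4 = 5 if N_1 >= 4 else 1  [with N_1=4]  = 5

5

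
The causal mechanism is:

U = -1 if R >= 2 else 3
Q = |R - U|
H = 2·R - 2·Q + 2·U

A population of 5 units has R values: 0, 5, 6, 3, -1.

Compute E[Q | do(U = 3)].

2.4

The intervention sets U=3 in all 5 units regardless of R. Recomputing Q per unit gives 3, 2, 3, 0, 4; average 2.4.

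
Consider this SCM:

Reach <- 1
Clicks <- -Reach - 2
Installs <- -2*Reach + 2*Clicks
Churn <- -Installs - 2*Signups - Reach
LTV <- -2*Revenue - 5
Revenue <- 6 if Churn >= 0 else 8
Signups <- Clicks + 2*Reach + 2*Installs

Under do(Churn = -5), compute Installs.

do(Churn=-5) replaces the equation Churn <- -Installs - 2*Signups - Reach with the constant Churn = -5.
Installs is not downstream of the intervention, so its value is determined by the original equations.
Clicks = -Reach - 2  [with Reach=1]  = -3
Installs = -2*Reach + 2*Clicks  [with Reach=1, Clicks=-3]  = -8

-8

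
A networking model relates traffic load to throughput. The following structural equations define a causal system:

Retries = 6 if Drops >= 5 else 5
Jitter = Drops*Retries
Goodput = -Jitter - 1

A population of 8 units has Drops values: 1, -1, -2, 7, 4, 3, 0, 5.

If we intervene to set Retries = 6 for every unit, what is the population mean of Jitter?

12.75

Under do(Retries=6), Retries's equation is replaced by Retries=6 for every unit. Per-unit Jitter: 6, -6, -12, 42, 24, 18, 0, 30. Mean = 12.75.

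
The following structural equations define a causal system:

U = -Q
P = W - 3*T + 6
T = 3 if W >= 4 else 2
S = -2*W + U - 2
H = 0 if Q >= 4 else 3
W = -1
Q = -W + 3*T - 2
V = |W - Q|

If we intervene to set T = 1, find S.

Under do(T=1), the mechanism T = 3 if W >= 4 else 2 is discarded; T is fixed at 1.
Q = -W + 3*T - 2  [with W=-1, T=1]  = 2
U = -Q  [with Q=2]  = -2
S = -2*W + U - 2  [with W=-1, U=-2]  = -2

-2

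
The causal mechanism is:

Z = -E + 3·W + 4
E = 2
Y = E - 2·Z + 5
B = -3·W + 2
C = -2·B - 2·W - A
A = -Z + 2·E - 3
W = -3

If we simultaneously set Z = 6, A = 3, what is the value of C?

Under do(Z = 6, A = 3), each intervened variable's structural equation is replaced by its fixed value.
B = -3·W + 2  [with W=-3]  = 11
C = -2·B - 2·W - A  [with B=11, W=-3, A=3]  = -19

-19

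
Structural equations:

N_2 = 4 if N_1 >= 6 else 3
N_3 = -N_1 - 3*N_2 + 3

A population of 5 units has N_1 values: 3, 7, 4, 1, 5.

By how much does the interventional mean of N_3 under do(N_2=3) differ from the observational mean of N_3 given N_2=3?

-0.75

do(N_2=3) breaks N_2's dependence on N_1. With N_2=3 fixed, N_3 across the units is -9, -13, -10, -7, -11, mean -10.
Conditioning on N_2=3 selects the 4 unit(s) with N_1 ∈ {3, 4, 1, 5}. Their N_3 values: -9, -10, -7, -11. Mean = -9.25.
Difference = -10 − (-9.25) = -0.75.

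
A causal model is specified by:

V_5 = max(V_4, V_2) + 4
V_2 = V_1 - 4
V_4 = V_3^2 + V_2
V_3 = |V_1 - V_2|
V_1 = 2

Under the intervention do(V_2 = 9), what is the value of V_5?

do(V_2=9) replaces the equation V_2 = V_1 - 4 with the constant V_2 = 9.
V_3 = |V_1 - V_2|  [with V_1=2, V_2=9]  = 7
V_4 = V_3^2 + V_2  [with V_3=7, V_2=9]  = 58
V_5 = max(V_4, V_2) + 4  [with V_4=58, V_2=9]  = 62

62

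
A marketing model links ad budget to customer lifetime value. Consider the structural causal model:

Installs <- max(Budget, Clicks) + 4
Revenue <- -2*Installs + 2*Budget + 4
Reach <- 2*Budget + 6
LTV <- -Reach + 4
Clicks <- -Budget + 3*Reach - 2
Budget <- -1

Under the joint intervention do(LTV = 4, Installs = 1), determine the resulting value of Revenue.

0

Setting LTV = 4, Installs = 1 by intervention discards those variables' equations.
Revenue = -2*Installs + 2*Budget + 4  [with Installs=1, Budget=-1]  = 0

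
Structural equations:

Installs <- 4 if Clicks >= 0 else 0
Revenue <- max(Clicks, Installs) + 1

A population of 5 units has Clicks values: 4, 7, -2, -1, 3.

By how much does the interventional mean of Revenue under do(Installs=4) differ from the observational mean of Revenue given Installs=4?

Every unit gets Installs=4 under the intervention. Revenue values become 5, 8, 5, 5, 5; E[Revenue|do(Installs=4)] = 5.6.
Conditioning on Installs=4 selects the 3 unit(s) with Clicks ∈ {4, 7, 3}. Their Revenue values: 5, 8, 5. Mean = 6.
Difference = 5.6 − 6 = -0.4.

-0.4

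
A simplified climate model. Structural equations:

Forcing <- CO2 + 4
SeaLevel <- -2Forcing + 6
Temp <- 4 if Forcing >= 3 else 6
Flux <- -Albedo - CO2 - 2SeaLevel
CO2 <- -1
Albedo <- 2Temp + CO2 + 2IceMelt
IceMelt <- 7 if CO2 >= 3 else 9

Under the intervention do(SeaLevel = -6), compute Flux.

Intervening sets SeaLevel = -6 and removes its equation (SeaLevel <- -2Forcing + 6).
Forcing = CO2 + 4  [with CO2=-1]  = 3
Temp = 4 if Forcing >= 3 else 6  [with Forcing=3]  = 4
IceMelt = 7 if CO2 >= 3 else 9  [with CO2=-1]  = 9
Albedo = 2Temp + CO2 + 2IceMelt  [with Temp=4, CO2=-1, IceMelt=9]  = 25
Flux = -Albedo - CO2 - 2SeaLevel  [with Albedo=25, CO2=-1, SeaLevel=-6]  = -12

-12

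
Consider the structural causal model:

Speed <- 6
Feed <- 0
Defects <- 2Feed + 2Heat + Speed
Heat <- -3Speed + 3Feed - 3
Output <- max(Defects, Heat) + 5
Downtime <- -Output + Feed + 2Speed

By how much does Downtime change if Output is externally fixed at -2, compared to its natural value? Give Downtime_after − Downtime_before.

The intervention breaks the incoming arrows to Output: Output <- max(Defects, Heat) + 5 no longer applies, and Output = -2.
Downtime = -Output + Feed + 2Speed  [with Output=-2, Feed=0, Speed=6]  = 14
Without intervention: Heat = -3Speed + 3Feed - 3  [with Speed=6, Feed=0]  = -21; Defects = 2Feed + 2Heat + Speed  [with Feed=0, Heat=-21, Speed=6]  = -36; Output = max(Defects, Heat) + 5  [with Defects=-36, Heat=-21]  = -16; Downtime = -Output + Feed + 2Speed  [with Output=-16, Feed=0, Speed=6]  = 28.
Change = 14 − 28 = -14.

-14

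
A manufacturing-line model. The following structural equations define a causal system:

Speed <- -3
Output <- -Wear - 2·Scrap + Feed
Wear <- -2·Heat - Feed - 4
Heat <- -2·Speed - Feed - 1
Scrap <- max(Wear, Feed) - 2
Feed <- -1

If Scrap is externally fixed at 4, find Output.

6

The intervention breaks the incoming arrows to Scrap: Scrap <- max(Wear, Feed) - 2 no longer applies, and Scrap = 4.
Heat = -2·Speed - Feed - 1  [with Speed=-3, Feed=-1]  = 6
Wear = -2·Heat - Feed - 4  [with Heat=6, Feed=-1]  = -15
Output = -Wear - 2·Scrap + Feed  [with Wear=-15, Scrap=4, Feed=-1]  = 6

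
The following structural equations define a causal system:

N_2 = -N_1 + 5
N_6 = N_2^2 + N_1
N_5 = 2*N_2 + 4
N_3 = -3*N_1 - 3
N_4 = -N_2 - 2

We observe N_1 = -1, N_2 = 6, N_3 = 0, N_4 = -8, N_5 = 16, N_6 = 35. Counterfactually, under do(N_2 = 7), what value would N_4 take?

-9

Under do(N_2=7), the mechanism N_2 = -N_1 + 5 is discarded; N_2 is fixed at 7.
N_4 = -N_2 - 2  [with N_2=7]  = -9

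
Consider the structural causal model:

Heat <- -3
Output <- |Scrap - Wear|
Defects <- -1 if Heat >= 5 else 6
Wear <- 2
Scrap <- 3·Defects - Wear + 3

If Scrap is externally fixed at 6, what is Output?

4

Intervening sets Scrap = 6 and removes its equation (Scrap <- 3·Defects - Wear + 3).
Output = |Scrap - Wear|  [with Scrap=6, Wear=2]  = 4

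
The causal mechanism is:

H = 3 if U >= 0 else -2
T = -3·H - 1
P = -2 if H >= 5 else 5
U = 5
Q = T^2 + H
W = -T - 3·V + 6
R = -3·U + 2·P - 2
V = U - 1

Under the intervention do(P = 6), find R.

The intervention breaks the incoming arrows to P: P = -2 if H >= 5 else 5 no longer applies, and P = 6.
R = -3·U + 2·P - 2  [with U=5, P=6]  = -5

-5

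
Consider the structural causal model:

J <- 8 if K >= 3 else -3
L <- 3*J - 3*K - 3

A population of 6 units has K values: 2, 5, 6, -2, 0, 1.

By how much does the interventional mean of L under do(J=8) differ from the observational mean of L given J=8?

10.5

do(J=8) breaks J's dependence on K. With J=8 fixed, L across the units is 15, 6, 3, 27, 21, 18, mean 15.
Conditioning on J=8 selects the 2 unit(s) with K ∈ {5, 6}. Their L values: 6, 3. Mean = 4.5.
Difference = 15 − 4.5 = 10.5.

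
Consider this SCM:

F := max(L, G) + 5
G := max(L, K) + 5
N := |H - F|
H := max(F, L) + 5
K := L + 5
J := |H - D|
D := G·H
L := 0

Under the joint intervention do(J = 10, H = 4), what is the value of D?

40

Under do(J = 10, H = 4), each intervened variable's structural equation is replaced by its fixed value.
K = L + 5  [with L=0]  = 5
G = max(L, K) + 5  [with L=0, K=5]  = 10
D = G·H  [with G=10, H=4]  = 40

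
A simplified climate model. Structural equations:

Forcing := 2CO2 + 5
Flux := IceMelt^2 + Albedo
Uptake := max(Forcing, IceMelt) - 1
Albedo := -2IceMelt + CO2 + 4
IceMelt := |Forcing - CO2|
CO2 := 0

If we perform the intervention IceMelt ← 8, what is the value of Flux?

52

do(IceMelt=8) replaces the equation IceMelt := |Forcing - CO2| with the constant IceMelt = 8.
Albedo = -2IceMelt + CO2 + 4  [with IceMelt=8, CO2=0]  = -12
Flux = IceMelt^2 + Albedo  [with IceMelt=8, Albedo=-12]  = 52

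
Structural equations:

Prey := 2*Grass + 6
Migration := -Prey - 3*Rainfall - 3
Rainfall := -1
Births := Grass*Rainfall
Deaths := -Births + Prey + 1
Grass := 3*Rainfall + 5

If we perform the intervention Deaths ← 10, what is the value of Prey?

10

do(Deaths=10) replaces the equation Deaths := -Births + Prey + 1 with the constant Deaths = 10.
Prey is not downstream of the intervention, so its value is determined by the original equations.
Grass = 3*Rainfall + 5  [with Rainfall=-1]  = 2
Prey = 2*Grass + 6  [with Grass=2]  = 10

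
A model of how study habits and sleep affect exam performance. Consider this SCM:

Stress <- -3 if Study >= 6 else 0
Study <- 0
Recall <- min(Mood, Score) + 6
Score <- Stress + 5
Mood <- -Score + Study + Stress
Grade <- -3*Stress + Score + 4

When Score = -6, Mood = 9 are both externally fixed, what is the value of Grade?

Setting Score = -6, Mood = 9 by intervention discards those variables' equations.
Stress = -3 if Study >= 6 else 0  [with Study=0]  = 0
Grade = -3*Stress + Score + 4  [with Stress=0, Score=-6]  = -2

-2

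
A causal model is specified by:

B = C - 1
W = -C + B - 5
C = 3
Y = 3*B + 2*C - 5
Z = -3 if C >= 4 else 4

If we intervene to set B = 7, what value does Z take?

Under do(B=7), the mechanism B = C - 1 is discarded; B is fixed at 7.
Since Z is not a descendant of the intervened variable, it is unaffected.
Z = -3 if C >= 4 else 4  [with C=3]  = 4

4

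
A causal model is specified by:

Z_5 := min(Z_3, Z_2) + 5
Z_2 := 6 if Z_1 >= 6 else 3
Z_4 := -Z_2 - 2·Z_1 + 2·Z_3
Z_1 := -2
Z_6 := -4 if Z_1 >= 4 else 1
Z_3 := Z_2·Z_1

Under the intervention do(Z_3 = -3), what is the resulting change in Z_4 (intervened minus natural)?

The intervention breaks the incoming arrows to Z_3: Z_3 := Z_2·Z_1 no longer applies, and Z_3 = -3.
Z_2 = 6 if Z_1 >= 6 else 3  [with Z_1=-2]  = 3
Z_4 = -Z_2 - 2·Z_1 + 2·Z_3  [with Z_2=3, Z_1=-2, Z_3=-3]  = -5
Without intervention: Z_2 = 6 if Z_1 >= 6 else 3  [with Z_1=-2]  = 3; Z_3 = Z_2·Z_1  [with Z_2=3, Z_1=-2]  = -6; Z_4 = -Z_2 - 2·Z_1 + 2·Z_3  [with Z_2=3, Z_1=-2, Z_3=-6]  = -11.
Change = -5 − (-11) = 6.

6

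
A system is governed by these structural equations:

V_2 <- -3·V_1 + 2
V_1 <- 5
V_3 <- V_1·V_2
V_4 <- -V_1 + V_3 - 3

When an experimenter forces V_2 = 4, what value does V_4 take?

Under do(V_2=4), the mechanism V_2 <- -3·V_1 + 2 is discarded; V_2 is fixed at 4.
V_3 = V_1·V_2  [with V_1=5, V_2=4]  = 20
V_4 = -V_1 + V_3 - 3  [with V_1=5, V_3=20]  = 12

12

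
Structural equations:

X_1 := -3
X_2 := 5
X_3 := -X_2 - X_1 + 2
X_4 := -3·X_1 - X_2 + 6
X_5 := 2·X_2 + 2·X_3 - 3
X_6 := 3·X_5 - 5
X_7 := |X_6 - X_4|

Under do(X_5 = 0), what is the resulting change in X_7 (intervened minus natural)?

Under do(X_5=0), the mechanism X_5 := 2·X_2 + 2·X_3 - 3 is discarded; X_5 is fixed at 0.
X_4 = -3·X_1 - X_2 + 6  [with X_1=-3, X_2=5]  = 10
X_6 = 3·X_5 - 5  [with X_5=0]  = -5
X_7 = |X_6 - X_4|  [with X_6=-5, X_4=10]  = 15
Without intervention: X_3 = -X_2 - X_1 + 2  [with X_2=5, X_1=-3]  = 0; X_4 = -3·X_1 - X_2 + 6  [with X_1=-3, X_2=5]  = 10; X_5 = 2·X_2 + 2·X_3 - 3  [with X_2=5, X_3=0]  = 7; X_6 = 3·X_5 - 5  [with X_5=7]  = 16; X_7 = |X_6 - X_4|  [with X_6=16, X_4=10]  = 6.
Change = 15 − 6 = 9.

9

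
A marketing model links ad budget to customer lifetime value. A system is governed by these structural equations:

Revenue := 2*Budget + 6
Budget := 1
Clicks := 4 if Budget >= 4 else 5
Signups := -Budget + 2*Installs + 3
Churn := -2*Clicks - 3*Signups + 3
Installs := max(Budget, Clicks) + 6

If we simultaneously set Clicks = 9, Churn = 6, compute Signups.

The joint intervention fixes Clicks = 9, Churn = 6, removing each variable's own equation.
Installs = max(Budget, Clicks) + 6  [with Budget=1, Clicks=9]  = 15
Signups = -Budget + 2*Installs + 3  [with Budget=1, Installs=15]  = 32

32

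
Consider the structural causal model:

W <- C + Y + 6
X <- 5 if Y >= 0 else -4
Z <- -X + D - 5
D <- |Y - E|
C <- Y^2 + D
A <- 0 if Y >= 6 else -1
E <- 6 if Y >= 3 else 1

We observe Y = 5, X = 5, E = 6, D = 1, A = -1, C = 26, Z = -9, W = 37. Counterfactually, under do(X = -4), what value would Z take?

0

Under do(X=-4), the mechanism X <- 5 if Y >= 0 else -4 is discarded; X is fixed at -4.
E = 6 if Y >= 3 else 1  [with Y=5]  = 6
D = |Y - E|  [with Y=5, E=6]  = 1
Z = -X + D - 5  [with X=-4, D=1]  = 0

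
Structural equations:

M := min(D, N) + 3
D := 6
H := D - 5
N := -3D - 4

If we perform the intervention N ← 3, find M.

The intervention breaks the incoming arrows to N: N := -3D - 4 no longer applies, and N = 3.
M = min(D, N) + 3  [with D=6, N=3]  = 6

6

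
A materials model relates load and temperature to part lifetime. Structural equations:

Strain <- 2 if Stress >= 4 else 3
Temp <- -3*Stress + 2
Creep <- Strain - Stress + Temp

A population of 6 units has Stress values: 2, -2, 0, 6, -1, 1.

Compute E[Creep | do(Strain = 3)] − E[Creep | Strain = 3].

-4

Every unit gets Strain=3 under the intervention. Creep values become -3, 13, 5, -19, 9, 1; E[Creep|do(Strain=3)] = 1.
Conditioning on Strain=3 selects the 5 unit(s) with Stress ∈ {2, -2, 0, -1, 1}. Their Creep values: -3, 13, 5, 9, 1. Mean = 5.
Difference = 1 − 5 = -4.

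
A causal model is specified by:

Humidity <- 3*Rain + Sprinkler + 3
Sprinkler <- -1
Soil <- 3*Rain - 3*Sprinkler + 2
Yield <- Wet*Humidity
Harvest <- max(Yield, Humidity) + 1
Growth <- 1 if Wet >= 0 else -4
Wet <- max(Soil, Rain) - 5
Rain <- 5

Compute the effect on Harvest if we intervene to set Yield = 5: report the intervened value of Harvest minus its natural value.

-238

do(Yield=5) replaces the equation Yield <- Wet*Humidity with the constant Yield = 5.
Humidity = 3*Rain + Sprinkler + 3  [with Rain=5, Sprinkler=-1]  = 17
Harvest = max(Yield, Humidity) + 1  [with Yield=5, Humidity=17]  = 18
Without intervention: Soil = 3*Rain - 3*Sprinkler + 2  [with Rain=5, Sprinkler=-1]  = 20; Wet = max(Soil, Rain) - 5  [with Soil=20, Rain=5]  = 15; Humidity = 3*Rain + Sprinkler + 3  [with Rain=5, Sprinkler=-1]  = 17; Yield = Wet*Humidity  [with Wet=15, Humidity=17]  = 255; Harvest = max(Yield, Humidity) + 1  [with Yield=255, Humidity=17]  = 256.
Change = 18 − 256 = -238.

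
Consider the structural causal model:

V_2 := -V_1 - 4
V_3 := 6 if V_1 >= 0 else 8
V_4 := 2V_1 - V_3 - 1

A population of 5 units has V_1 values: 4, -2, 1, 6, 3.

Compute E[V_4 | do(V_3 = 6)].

The intervention sets V_3=6 in all 5 units regardless of V_1. Recomputing V_4 per unit gives 1, -11, -5, 5, -1; average -2.2.

-2.2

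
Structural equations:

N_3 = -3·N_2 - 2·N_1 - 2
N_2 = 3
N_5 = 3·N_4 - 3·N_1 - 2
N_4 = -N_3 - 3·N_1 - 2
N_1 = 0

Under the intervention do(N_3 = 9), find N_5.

do(N_3=9) replaces the equation N_3 = -3·N_2 - 2·N_1 - 2 with the constant N_3 = 9.
N_4 = -N_3 - 3·N_1 - 2  [with N_3=9, N_1=0]  = -11
N_5 = 3·N_4 - 3·N_1 - 2  [with N_4=-11, N_1=0]  = -35

-35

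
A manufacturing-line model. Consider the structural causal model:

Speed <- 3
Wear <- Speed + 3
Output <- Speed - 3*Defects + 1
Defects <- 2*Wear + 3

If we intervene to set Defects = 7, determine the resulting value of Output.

The intervention breaks the incoming arrows to Defects: Defects <- 2*Wear + 3 no longer applies, and Defects = 7.
Output = Speed - 3*Defects + 1  [with Speed=3, Defects=7]  = -17

-17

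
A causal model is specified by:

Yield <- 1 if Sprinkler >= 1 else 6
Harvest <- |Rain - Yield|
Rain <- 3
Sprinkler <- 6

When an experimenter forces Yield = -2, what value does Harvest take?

The intervention breaks the incoming arrows to Yield: Yield <- 1 if Sprinkler >= 1 else 6 no longer applies, and Yield = -2.
Harvest = |Rain - Yield|  [with Rain=3, Yield=-2]  = 5

5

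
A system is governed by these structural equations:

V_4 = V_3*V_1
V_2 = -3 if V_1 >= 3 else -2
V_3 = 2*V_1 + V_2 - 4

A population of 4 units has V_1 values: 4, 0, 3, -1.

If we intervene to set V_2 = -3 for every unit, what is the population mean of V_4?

The intervention sets V_2=-3 in all 4 units regardless of V_1. Recomputing V_4 per unit gives 4, 0, -3, 9; average 2.5.

2.5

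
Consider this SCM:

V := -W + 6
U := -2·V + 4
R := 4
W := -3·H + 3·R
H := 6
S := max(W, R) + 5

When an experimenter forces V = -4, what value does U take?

12

The intervention breaks the incoming arrows to V: V := -W + 6 no longer applies, and V = -4.
U = -2·V + 4  [with V=-4]  = 12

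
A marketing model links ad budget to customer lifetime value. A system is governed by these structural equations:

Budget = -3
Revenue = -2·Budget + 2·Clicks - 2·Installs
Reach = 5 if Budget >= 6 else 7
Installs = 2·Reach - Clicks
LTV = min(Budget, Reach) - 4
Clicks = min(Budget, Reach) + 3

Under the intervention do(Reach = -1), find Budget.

-3

Under do(Reach=-1), the mechanism Reach = 5 if Budget >= 6 else 7 is discarded; Reach is fixed at -1.
Budget is not downstream of the intervention, so its value is determined by the original equations.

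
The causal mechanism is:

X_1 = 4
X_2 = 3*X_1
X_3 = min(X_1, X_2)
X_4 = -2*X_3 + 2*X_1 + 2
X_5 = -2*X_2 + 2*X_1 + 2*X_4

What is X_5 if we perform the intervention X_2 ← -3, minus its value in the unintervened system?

58

do(X_2=-3) replaces the equation X_2 = 3*X_1 with the constant X_2 = -3.
X_3 = min(X_1, X_2)  [with X_1=4, X_2=-3]  = -3
X_4 = -2*X_3 + 2*X_1 + 2  [with X_3=-3, X_1=4]  = 16
X_5 = -2*X_2 + 2*X_1 + 2*X_4  [with X_2=-3, X_1=4, X_4=16]  = 46
Without intervention: X_2 = 3*X_1  [with X_1=4]  = 12; X_3 = min(X_1, X_2)  [with X_1=4, X_2=12]  = 4; X_4 = -2*X_3 + 2*X_1 + 2  [with X_3=4, X_1=4]  = 2; X_5 = -2*X_2 + 2*X_1 + 2*X_4  [with X_2=12, X_1=4, X_4=2]  = -12.
Change = 46 − (-12) = 58.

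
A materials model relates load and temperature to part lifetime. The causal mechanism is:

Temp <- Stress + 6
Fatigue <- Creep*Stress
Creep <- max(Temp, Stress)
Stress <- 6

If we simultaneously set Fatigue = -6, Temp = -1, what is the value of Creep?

Setting Fatigue = -6, Temp = -1 by intervention discards those variables' equations.
Creep = max(Temp, Stress)  [with Temp=-1, Stress=6]  = 6

6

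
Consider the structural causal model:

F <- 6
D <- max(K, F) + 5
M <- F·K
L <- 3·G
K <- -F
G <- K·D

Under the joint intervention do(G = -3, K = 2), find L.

-9

The joint intervention fixes G = -3, K = 2, removing each variable's own equation.
L = 3·G  [with G=-3]  = -9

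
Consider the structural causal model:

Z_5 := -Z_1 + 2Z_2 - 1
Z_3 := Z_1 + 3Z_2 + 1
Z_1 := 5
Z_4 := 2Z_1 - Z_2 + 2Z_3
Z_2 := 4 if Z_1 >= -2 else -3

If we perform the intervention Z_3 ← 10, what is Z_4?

The intervention breaks the incoming arrows to Z_3: Z_3 := Z_1 + 3Z_2 + 1 no longer applies, and Z_3 = 10.
Z_2 = 4 if Z_1 >= -2 else -3  [with Z_1=5]  = 4
Z_4 = 2Z_1 - Z_2 + 2Z_3  [with Z_1=5, Z_2=4, Z_3=10]  = 26

26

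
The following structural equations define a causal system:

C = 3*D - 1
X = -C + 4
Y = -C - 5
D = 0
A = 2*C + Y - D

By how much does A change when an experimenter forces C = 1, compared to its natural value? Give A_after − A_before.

do(C=1) replaces the equation C = 3*D - 1 with the constant C = 1.
Y = -C - 5  [with C=1]  = -6
A = 2*C + Y - D  [with C=1, Y=-6, D=0]  = -4
Without intervention: C = 3*D - 1  [with D=0]  = -1; Y = -C - 5  [with C=-1]  = -4; A = 2*C + Y - D  [with C=-1, Y=-4, D=0]  = -6.
Change = -4 − (-6) = 2.

2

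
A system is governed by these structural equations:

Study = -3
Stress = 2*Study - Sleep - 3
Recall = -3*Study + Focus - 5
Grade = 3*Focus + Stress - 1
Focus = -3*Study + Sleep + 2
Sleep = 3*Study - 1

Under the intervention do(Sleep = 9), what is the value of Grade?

41

Under do(Sleep=9), the mechanism Sleep = 3*Study - 1 is discarded; Sleep is fixed at 9.
Stress = 2*Study - Sleep - 3  [with Study=-3, Sleep=9]  = -18
Focus = -3*Study + Sleep + 2  [with Study=-3, Sleep=9]  = 20
Grade = 3*Focus + Stress - 1  [with Focus=20, Stress=-18]  = 41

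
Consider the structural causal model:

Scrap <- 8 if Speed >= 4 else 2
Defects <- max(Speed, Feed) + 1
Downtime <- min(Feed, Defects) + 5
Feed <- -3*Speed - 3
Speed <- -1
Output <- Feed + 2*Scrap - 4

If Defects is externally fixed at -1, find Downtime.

The intervention breaks the incoming arrows to Defects: Defects <- max(Speed, Feed) + 1 no longer applies, and Defects = -1.
Feed = -3*Speed - 3  [with Speed=-1]  = 0
Downtime = min(Feed, Defects) + 5  [with Feed=0, Defects=-1]  = 4

4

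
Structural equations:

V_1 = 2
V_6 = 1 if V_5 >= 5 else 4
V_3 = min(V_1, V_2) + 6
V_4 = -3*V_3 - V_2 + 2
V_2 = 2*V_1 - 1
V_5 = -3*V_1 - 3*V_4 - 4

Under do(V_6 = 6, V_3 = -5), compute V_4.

14

Under do(V_6 = 6, V_3 = -5), each intervened variable's structural equation is replaced by its fixed value.
V_2 = 2*V_1 - 1  [with V_1=2]  = 3
V_4 = -3*V_3 - V_2 + 2  [with V_3=-5, V_2=3]  = 14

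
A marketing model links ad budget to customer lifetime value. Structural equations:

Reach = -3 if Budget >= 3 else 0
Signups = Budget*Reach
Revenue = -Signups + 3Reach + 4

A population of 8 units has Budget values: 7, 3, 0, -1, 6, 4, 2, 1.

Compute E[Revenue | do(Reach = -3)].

The intervention sets Reach=-3 in all 8 units regardless of Budget. Recomputing Revenue per unit gives 16, 4, -5, -8, 13, 7, 1, -2; average 3.25.

3.25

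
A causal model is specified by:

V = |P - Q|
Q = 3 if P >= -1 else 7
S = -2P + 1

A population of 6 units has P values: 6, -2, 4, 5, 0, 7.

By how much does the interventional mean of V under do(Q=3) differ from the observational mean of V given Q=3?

0.4

do(Q=3) breaks Q's dependence on P. With Q=3 fixed, V across the units is 3, 5, 1, 2, 3, 4, mean 3.
Conditioning on Q=3 selects the 5 unit(s) with P ∈ {6, 4, 5, 0, 7}. Their V values: 3, 1, 2, 3, 4. Mean = 2.6.
Difference = 3 − 2.6 = 0.4.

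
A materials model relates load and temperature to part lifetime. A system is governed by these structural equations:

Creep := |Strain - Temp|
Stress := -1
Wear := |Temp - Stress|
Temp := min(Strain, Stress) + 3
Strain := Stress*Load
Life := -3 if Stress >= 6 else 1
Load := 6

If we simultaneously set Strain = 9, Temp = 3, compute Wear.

Setting Strain = 9, Temp = 3 by intervention discards those variables' equations.
Wear = |Temp - Stress|  [with Temp=3, Stress=-1]  = 4

4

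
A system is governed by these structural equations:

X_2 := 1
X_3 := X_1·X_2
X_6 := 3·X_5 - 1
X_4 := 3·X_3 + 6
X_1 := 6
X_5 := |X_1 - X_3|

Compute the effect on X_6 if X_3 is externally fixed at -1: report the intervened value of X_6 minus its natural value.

21

The intervention breaks the incoming arrows to X_3: X_3 := X_1·X_2 no longer applies, and X_3 = -1.
X_5 = |X_1 - X_3|  [with X_1=6, X_3=-1]  = 7
X_6 = 3·X_5 - 1  [with X_5=7]  = 20
Without intervention: X_3 = X_1·X_2  [with X_1=6, X_2=1]  = 6; X_5 = |X_1 - X_3|  [with X_1=6, X_3=6]  = 0; X_6 = 3·X_5 - 1  [with X_5=0]  = -1.
Change = 20 − (-1) = 21.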